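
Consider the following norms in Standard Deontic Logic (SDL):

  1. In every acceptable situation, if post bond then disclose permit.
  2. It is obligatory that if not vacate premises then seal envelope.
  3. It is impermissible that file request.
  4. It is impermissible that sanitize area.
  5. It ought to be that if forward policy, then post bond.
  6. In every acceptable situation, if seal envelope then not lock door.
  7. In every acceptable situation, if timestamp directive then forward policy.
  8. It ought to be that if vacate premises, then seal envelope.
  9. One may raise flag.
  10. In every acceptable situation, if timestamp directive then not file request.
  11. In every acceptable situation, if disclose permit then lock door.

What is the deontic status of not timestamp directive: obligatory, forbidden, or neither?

Obligatory

Premises 8 and 2 cover both cases: O(vacate_premises → seal_envelope) and O(¬vacate_premises → seal_envelope). Since vacate_premises ∨ ¬vacate_premises is a tautology, O(seal_envelope) follows.
Applying K to premise 6 (O(seal_envelope → ¬lock_door)) and O(seal_envelope) yields O(¬lock_door).
Premise 11, O(disclose_permit → lock_door), contraposes to O(¬lock_door → ¬disclose_permit); with O(¬lock_door) we get O(¬disclose_permit).
Premise 1, O(post_bond → disclose_permit), contraposes to O(¬disclose_permit → ¬post_bond); with O(¬disclose_permit) we get O(¬post_bond).
Premise 5 is O(forward_policy → post_bond); contrapositively O(¬post_bond → ¬forward_policy). Since O(¬post_bond) holds, K gives O(¬forward_policy).
Premise 7 is O(timestamp_directive → forward_policy); contrapositively O(¬forward_policy → ¬timestamp_directive). Since O(¬forward_policy) holds, K gives O(¬timestamp_directive).
Premises 3, 4, 9, 10 do not contribute to this derivation.
Hence ¬timestamp_directive is obligatory.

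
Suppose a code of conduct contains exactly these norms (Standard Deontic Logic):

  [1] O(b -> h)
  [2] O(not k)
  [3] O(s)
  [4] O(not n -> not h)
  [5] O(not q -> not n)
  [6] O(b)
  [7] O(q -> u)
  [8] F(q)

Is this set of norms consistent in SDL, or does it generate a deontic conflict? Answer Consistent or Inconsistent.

Inconsistent

Premise 8, F(q), is equivalent to O(not q).
From O(not q) and premise 5, O(not q -> not n), we obtain O(not n).
From O(not n) and premise 4, O(not n -> not h), we obtain O(not h).
The contrapositive of premise 1 (O(b -> h)) is O(not h -> not b), and O(not h) is already established, so O(not b).
However, premise 6 gives O(b).
We now have both O(not b) and O(b) — b is simultaneously obligatory and forbidden, violating the D-axiom.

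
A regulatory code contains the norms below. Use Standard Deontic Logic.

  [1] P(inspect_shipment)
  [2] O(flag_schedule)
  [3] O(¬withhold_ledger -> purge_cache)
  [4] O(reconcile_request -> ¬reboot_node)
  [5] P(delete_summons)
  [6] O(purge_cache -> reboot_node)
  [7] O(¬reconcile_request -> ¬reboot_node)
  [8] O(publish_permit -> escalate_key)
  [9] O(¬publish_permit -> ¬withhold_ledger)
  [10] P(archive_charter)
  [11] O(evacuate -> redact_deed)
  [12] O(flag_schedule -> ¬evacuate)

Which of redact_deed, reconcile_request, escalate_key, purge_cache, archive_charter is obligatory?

escalate_key

By case analysis on reconcile_request: premise 4 gives O(reconcile_request -> ¬reboot_node) and premise 7 gives O(¬reconcile_request -> ¬reboot_node), so O(¬reboot_node) either way.
Premise 6, O(purge_cache -> reboot_node), contraposes to O(¬reboot_node -> ¬purge_cache); with O(¬reboot_node) we get O(¬purge_cache).
Premise 3 is O(¬withhold_ledger -> purge_cache); contrapositively O(¬purge_cache -> withhold_ledger). Since O(¬purge_cache) holds, K gives O(withhold_ledger).
The contrapositive of premise 9 (O(¬publish_permit -> ¬withhold_ledger)) is O(withhold_ledger -> publish_permit), and O(withhold_ledger) is already established, so O(publish_permit).
Applying K to premise 8 (O(publish_permit -> escalate_key)) and O(publish_permit) yields O(escalate_key).
So O(escalate_key) holds — escalate_key is obligatory. None of the other listed options is made obligatory by any chain of premises.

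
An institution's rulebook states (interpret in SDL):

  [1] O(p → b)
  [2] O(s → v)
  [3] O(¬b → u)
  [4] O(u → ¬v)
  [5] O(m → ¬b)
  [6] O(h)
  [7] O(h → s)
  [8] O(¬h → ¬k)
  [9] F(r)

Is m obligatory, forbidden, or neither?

Premise 6 states O(h) outright.
From O(h) and premise 7, O(h → s), we obtain O(s).
With premise 2, O(s → v), the K-axiom yields O(v).
Premise 4 is O(u → ¬v); contrapositively O(v → ¬u). Since O(v) holds, K gives O(¬u).
Premise 3 is O(¬b → u); contrapositively O(¬u → b). Since O(¬u) holds, K gives O(b).
Premise 5 is O(m → ¬b); contrapositively O(b → ¬m). Since O(b) holds, K gives O(¬m).
Premises 1, 8, 9 do not contribute to this derivation.
Thus O(¬m), which is F(m): m is forbidden.

Forbidden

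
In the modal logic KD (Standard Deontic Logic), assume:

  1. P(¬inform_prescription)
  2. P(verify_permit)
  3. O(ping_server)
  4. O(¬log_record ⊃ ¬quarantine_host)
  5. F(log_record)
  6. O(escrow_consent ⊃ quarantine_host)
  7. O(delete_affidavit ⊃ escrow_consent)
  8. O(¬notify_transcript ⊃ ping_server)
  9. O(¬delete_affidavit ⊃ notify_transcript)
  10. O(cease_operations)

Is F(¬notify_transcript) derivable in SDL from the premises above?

Premise 5, F(log_record), is equivalent to O(¬log_record).
With premise 4, O(¬log_record ⊃ ¬quarantine_host), the K-axiom yields O(¬quarantine_host).
Premise 6 is O(escrow_consent ⊃ quarantine_host); contrapositively O(¬quarantine_host ⊃ ¬escrow_consent). Since O(¬quarantine_host) holds, K gives O(¬escrow_consent).
Premise 7 is O(delete_affidavit ⊃ escrow_consent); contrapositively O(¬escrow_consent ⊃ ¬delete_affidavit). Since O(¬escrow_consent) holds, K gives O(¬delete_affidavit).
From O(¬delete_affidavit) and premise 9, O(¬delete_affidavit ⊃ notify_transcript), we obtain O(notify_transcript).
Premises 1, 2, 3, 8, 10 do not contribute to this derivation.
So O(notify_transcript) holds, i.e. F(¬notify_transcript). The claim follows.

Yes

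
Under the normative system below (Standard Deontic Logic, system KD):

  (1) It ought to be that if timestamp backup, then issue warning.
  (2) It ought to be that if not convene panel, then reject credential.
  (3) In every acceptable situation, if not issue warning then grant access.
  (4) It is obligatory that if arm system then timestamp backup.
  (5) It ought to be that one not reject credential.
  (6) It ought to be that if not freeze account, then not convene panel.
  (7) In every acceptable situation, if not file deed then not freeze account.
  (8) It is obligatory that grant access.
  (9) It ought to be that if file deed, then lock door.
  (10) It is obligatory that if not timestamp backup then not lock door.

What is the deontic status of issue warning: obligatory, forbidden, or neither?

From premise 5 we have O(¬reject_credential).
Premise 2, O(¬convene_panel → reject_credential), contraposes to O(¬reject_credential → convene_panel); with O(¬reject_credential) we get O(convene_panel).
Premise 6, O(¬freeze_account → ¬convene_panel), contraposes to O(convene_panel → freeze_account); with O(convene_panel) we get O(freeze_account).
Premise 7, O(¬file_deed → ¬freeze_account), contraposes to O(freeze_account → file_deed); with O(freeze_account) we get O(file_deed).
Premise 9 is O(file_deed → lock_door); since O(file_deed), deontic closure gives O(lock_door).
Premise 10 is O(¬timestamp_backup → ¬lock_door); contrapositively O(lock_door → timestamp_backup). Since O(lock_door) holds, K gives O(timestamp_backup).
With premise 1, O(timestamp_backup → issue_warning), the K-axiom yields O(issue_warning).
Premises 3, 4, 8 do not contribute to this derivation.
Hence issue_warning is obligatory.

Obligatory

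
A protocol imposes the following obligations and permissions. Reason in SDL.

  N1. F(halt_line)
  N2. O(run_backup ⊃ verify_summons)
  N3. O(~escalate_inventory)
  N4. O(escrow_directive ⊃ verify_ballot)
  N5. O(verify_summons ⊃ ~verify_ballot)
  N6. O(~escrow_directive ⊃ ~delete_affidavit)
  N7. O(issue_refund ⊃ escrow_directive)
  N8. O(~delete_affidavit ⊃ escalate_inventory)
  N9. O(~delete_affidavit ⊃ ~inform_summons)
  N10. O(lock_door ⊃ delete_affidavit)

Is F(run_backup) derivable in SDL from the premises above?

Premise 3 gives O(~escalate_inventory).
The contrapositive of premise 8 (O(~delete_affidavit ⊃ escalate_inventory)) is O(~escalate_inventory ⊃ delete_affidavit), and O(~escalate_inventory) is already established, so O(delete_affidavit).
Premise 6 is O(~escrow_directive ⊃ ~delete_affidavit); contrapositively O(delete_affidavit ⊃ escrow_directive). Since O(delete_affidavit) holds, K gives O(escrow_directive).
From O(escrow_directive) and premise 4, O(escrow_directive ⊃ verify_ballot), we obtain O(verify_ballot).
The contrapositive of premise 5 (O(verify_summons ⊃ ~verify_ballot)) is O(verify_ballot ⊃ ~verify_summons), and O(verify_ballot) is already established, so O(~verify_summons).
Premise 2 is O(run_backup ⊃ verify_summons); contrapositively O(~verify_summons ⊃ ~run_backup). Since O(~verify_summons) holds, K gives O(~run_backup).
Premises 1, 7, 9, 10 do not contribute to this derivation.
So O(~run_backup) holds, i.e. F(run_backup). The claim follows.

Yes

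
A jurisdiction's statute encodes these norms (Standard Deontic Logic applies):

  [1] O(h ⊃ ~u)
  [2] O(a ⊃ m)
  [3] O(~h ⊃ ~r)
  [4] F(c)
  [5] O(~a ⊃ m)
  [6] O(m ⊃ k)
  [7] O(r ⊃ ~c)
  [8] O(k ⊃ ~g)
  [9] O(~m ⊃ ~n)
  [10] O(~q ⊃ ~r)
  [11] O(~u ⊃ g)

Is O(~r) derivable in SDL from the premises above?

Premises 5 and 2 cover both cases: O(~a ⊃ m) and O(a ⊃ m). Since ~a ∨ a is a tautology, O(m) follows.
From O(m) and premise 6, O(m ⊃ k), we obtain O(k).
With premise 8, O(k ⊃ ~g), the K-axiom yields O(~g).
Premise 11, O(~u ⊃ g), contraposes to O(~g ⊃ u); with O(~g) we get O(u).
Premise 1, O(h ⊃ ~u), contraposes to O(u ⊃ ~h); with O(u) we get O(~h).
Applying K to premise 3 (O(~h ⊃ ~r)) and O(~h) yields O(~r).
Premises 4, 7, 9, 10 do not contribute to this derivation.
So O(~r) follows.

Yes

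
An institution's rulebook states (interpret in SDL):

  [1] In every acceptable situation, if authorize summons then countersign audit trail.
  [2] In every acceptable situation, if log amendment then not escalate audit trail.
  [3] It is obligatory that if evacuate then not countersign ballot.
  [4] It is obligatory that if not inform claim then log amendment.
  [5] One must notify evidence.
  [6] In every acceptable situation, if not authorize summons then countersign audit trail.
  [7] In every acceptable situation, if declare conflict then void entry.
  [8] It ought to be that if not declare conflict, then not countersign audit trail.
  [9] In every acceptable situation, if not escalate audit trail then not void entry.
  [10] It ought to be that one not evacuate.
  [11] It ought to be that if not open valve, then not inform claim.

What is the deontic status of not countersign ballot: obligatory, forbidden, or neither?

Neither

Premise 3 is O(evacuate → ¬countersign_ballot), but O(evacuate) is not derivable from the premises, so it does not yield O(¬countersign_ballot).
No premise or chain of K-axiom applications forces O(¬countersign_ballot), and none forces O(countersign_ballot). So ¬countersign_ballot is neither obligatory nor forbidden under these norms.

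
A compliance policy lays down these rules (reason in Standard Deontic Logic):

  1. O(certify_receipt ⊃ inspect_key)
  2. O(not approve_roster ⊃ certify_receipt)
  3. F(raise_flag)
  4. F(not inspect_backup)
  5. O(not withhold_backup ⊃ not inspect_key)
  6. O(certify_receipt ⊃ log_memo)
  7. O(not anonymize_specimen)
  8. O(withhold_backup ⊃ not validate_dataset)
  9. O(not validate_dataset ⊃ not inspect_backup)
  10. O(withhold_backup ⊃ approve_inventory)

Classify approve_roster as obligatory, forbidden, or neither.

Premise 4, F(not inspect_backup), is equivalent to O(inspect_backup).
Premise 9, O(not validate_dataset ⊃ not inspect_backup), contraposes to O(inspect_backup ⊃ validate_dataset); with O(inspect_backup) we get O(validate_dataset).
Premise 8, O(withhold_backup ⊃ not validate_dataset), contraposes to O(validate_dataset ⊃ not withhold_backup); with O(validate_dataset) we get O(not withhold_backup).
With premise 5, O(not withhold_backup ⊃ not inspect_key), the K-axiom yields O(not inspect_key).
Premise 1, O(certify_receipt ⊃ inspect_key), contraposes to O(not inspect_key ⊃ not certify_receipt); with O(not inspect_key) we get O(not certify_receipt).
Premise 2, O(not approve_roster ⊃ certify_receipt), contraposes to O(not certify_receipt ⊃ approve_roster); with O(not certify_receipt) we get O(approve_roster).
Premises 3, 6, 7, 10 do not contribute to this derivation.
Hence approve_roster is obligatory.

Obligatory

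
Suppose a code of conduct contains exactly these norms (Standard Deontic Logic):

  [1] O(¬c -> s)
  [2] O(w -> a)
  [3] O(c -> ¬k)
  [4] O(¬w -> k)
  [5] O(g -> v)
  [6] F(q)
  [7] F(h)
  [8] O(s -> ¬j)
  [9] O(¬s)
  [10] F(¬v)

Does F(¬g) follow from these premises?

Premise 5 is O(g -> v); even if O(v) held, inferring O(g) would be affirming the consequent — invalid.
No other premise forces O(g). An ideal world satisfying every premise can still have ¬g true, so F(¬g) is not derivable.

No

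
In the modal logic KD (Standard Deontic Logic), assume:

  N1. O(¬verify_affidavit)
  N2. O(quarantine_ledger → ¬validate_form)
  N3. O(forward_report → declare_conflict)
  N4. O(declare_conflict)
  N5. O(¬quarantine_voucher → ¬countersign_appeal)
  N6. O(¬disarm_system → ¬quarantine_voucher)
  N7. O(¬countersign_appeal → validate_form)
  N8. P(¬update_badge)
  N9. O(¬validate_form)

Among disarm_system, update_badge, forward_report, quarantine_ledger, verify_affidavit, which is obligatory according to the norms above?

disarm_system

Premise 9 states O(¬validate_form) outright.
The contrapositive of premise 7 (O(¬countersign_appeal → validate_form)) is O(¬validate_form → countersign_appeal), and O(¬validate_form) is already established, so O(countersign_appeal).
The contrapositive of premise 5 (O(¬quarantine_voucher → ¬countersign_appeal)) is O(countersign_appeal → quarantine_voucher), and O(countersign_appeal) is already established, so O(quarantine_voucher).
Premise 6 is O(¬disarm_system → ¬quarantine_voucher); contrapositively O(quarantine_voucher → disarm_system). Since O(quarantine_voucher) holds, K gives O(disarm_system).
So O(disarm_system) holds — disarm_system is obligatory. None of the other listed options is made obligatory by any chain of premises.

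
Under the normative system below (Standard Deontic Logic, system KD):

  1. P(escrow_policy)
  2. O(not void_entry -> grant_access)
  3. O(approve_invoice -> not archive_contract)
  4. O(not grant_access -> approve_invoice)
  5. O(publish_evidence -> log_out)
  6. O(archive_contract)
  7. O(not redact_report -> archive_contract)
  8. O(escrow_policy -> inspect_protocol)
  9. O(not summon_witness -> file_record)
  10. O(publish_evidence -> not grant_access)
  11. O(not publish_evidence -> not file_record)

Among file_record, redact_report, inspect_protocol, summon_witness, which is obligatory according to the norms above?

Premise 6 gives O(archive_contract).
The contrapositive of premise 3 (O(approve_invoice -> not archive_contract)) is O(archive_contract -> not approve_invoice), and O(archive_contract) is already established, so O(not approve_invoice).
The contrapositive of premise 4 (O(not grant_access -> approve_invoice)) is O(not approve_invoice -> grant_access), and O(not approve_invoice) is already established, so O(grant_access).
The contrapositive of premise 10 (O(publish_evidence -> not grant_access)) is O(grant_access -> not publish_evidence), and O(grant_access) is already established, so O(not publish_evidence).
From O(not publish_evidence) and premise 11, O(not publish_evidence -> not file_record), we obtain O(not file_record).
Premise 9 is O(not summon_witness -> file_record); contrapositively O(not file_record -> summon_witness). Since O(not file_record) holds, K gives O(summon_witness).
So O(summon_witness) holds — summon_witness is obligatory. None of the other listed options is made obligatory by any chain of premises.

summon_witness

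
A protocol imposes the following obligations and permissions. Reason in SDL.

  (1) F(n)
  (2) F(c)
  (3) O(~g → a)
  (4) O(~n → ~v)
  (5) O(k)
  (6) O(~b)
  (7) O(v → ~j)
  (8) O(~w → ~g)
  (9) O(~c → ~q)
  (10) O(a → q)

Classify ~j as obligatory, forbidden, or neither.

Neither

Premise 7 is O(v → ~j), but O(v) is not derivable from the premises, so it does not yield O(~j).
No premise or chain of K-axiom applications forces O(~j), and none forces O(j). So ~j is neither obligatory nor forbidden under these norms.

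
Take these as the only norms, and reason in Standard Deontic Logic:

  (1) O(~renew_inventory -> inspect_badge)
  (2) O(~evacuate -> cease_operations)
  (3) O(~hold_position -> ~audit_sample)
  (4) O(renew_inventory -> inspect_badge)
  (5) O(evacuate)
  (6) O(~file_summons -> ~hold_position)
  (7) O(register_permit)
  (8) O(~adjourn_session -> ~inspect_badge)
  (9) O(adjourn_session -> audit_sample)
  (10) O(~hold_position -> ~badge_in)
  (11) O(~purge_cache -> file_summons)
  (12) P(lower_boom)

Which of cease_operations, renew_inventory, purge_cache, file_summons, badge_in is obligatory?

Premises 4 and 1 are O(renew_inventory -> inspect_badge) and O(~renew_inventory -> inspect_badge); every ideal world satisfies renew_inventory or ~renew_inventory, so in either case inspect_badge holds — hence O(inspect_badge).
The contrapositive of premise 8 (O(~adjourn_session -> ~inspect_badge)) is O(inspect_badge -> adjourn_session), and O(inspect_badge) is already established, so O(adjourn_session).
Premise 9 is O(adjourn_session -> audit_sample); since O(adjourn_session), deontic closure gives O(audit_sample).
Premise 3, O(~hold_position -> ~audit_sample), contraposes to O(audit_sample -> hold_position); with O(audit_sample) we get O(hold_position).
Premise 6 is O(~file_summons -> ~hold_position); contrapositively O(hold_position -> file_summons). Since O(hold_position) holds, K gives O(file_summons).
So O(file_summons) holds — file_summons is obligatory. None of the other listed options is made obligatory by any chain of premises.

file_summons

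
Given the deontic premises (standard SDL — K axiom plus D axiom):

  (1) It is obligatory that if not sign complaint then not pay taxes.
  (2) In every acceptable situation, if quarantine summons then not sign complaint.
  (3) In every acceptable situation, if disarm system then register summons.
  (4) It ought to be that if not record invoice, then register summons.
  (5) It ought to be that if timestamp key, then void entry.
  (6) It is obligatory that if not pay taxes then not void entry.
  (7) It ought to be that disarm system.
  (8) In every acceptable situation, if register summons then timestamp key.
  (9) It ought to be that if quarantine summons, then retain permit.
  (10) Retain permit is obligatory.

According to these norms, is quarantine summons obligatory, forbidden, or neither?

Forbidden

Premise 7 gives O(disarm_system).
From O(disarm_system) and premise 3, O(disarm_system → register_summons), we obtain O(register_summons).
With premise 8, O(register_summons → timestamp_key), the K-axiom yields O(timestamp_key).
With premise 5, O(timestamp_key → void_entry), the K-axiom yields O(void_entry).
The contrapositive of premise 6 (O(¬pay_taxes → ¬void_entry)) is O(void_entry → pay_taxes), and O(void_entry) is already established, so O(pay_taxes).
Premise 1, O(¬sign_complaint → ¬pay_taxes), contraposes to O(pay_taxes → sign_complaint); with O(pay_taxes) we get O(sign_complaint).
Premise 2, O(quarantine_summons → ¬sign_complaint), contraposes to O(sign_complaint → ¬quarantine_summons); with O(sign_complaint) we get O(¬quarantine_summons).
Premises 4, 9, 10 do not contribute to this derivation.
Thus O(¬quarantine_summons), which is F(quarantine_summons): quarantine_summons is forbidden.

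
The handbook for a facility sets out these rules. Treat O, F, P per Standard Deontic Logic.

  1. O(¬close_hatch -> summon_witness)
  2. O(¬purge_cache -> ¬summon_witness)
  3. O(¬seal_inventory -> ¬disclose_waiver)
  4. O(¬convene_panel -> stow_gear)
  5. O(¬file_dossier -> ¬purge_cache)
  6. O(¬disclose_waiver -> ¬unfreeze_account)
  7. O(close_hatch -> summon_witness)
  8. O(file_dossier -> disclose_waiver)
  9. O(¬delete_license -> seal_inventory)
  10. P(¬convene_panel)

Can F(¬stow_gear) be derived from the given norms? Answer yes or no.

No

Premise 4 is O(¬convene_panel -> stow_gear), but O(¬convene_panel) is not derivable from the premises (the permission P(¬convene_panel) asserts only ¬O(convene_panel), not O(¬convene_panel)), so it does not yield O(stow_gear).
No other premise forces O(stow_gear). An ideal world satisfying every premise can still have ¬stow_gear true, so F(¬stow_gear) is not derivable.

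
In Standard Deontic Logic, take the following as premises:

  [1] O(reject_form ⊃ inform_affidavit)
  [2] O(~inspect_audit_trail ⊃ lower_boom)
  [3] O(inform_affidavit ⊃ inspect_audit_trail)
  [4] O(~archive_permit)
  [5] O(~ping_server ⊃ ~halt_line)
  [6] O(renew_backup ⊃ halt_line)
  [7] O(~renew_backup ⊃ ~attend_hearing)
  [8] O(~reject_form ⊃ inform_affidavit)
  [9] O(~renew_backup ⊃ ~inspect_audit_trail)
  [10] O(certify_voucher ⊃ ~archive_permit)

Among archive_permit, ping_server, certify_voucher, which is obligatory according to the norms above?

Premises 1 and 8 cover both cases: O(reject_form ⊃ inform_affidavit) and O(~reject_form ⊃ inform_affidavit). Since reject_form ∨ ~reject_form is a tautology, O(inform_affidavit) follows.
From O(inform_affidavit) and premise 3, O(inform_affidavit ⊃ inspect_audit_trail), we obtain O(inspect_audit_trail).
The contrapositive of premise 9 (O(~renew_backup ⊃ ~inspect_audit_trail)) is O(inspect_audit_trail ⊃ renew_backup), and O(inspect_audit_trail) is already established, so O(renew_backup).
With premise 6, O(renew_backup ⊃ halt_line), the K-axiom yields O(halt_line).
Premise 5 is O(~ping_server ⊃ ~halt_line); contrapositively O(halt_line ⊃ ping_server). Since O(halt_line) holds, K gives O(ping_server).
So O(ping_server) holds — ping_server is obligatory. None of the other listed options is made obligatory by any chain of premises.

ping_server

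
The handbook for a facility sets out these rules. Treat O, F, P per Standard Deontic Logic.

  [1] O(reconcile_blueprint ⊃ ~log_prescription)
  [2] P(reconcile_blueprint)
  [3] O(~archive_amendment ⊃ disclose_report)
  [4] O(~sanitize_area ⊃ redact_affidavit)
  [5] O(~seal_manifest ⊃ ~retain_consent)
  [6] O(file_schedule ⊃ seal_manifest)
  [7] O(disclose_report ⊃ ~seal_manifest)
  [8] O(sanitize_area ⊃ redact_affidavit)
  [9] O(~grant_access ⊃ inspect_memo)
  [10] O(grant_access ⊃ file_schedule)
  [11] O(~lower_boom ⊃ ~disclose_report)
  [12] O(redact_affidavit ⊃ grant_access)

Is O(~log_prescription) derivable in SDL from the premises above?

Premise 1 is O(reconcile_blueprint ⊃ ~log_prescription), but O(reconcile_blueprint) is not derivable from the premises (the permission P(reconcile_blueprint) asserts only ~O(~reconcile_blueprint), not O(reconcile_blueprint)), so it does not yield O(~log_prescription).
No other premise forces O(~log_prescription). An ideal world satisfying every premise can still have ~log_prescription false, so O(~log_prescription) is not derivable.

No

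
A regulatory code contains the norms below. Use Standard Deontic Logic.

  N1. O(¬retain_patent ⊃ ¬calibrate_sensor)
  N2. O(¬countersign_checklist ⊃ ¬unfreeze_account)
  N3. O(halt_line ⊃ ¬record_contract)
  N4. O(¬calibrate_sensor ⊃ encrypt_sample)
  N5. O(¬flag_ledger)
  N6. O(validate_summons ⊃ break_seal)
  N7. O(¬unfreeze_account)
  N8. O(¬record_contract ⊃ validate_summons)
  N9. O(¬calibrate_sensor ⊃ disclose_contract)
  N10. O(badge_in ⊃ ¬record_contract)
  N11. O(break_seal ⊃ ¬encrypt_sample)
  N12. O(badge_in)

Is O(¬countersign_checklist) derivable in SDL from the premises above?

Premise 2 is O(¬countersign_checklist ⊃ ¬unfreeze_account); even if O(¬unfreeze_account) held, inferring O(¬countersign_checklist) would be affirming the consequent — invalid.
No other premise forces O(¬countersign_checklist). An ideal world satisfying every premise can still have ¬countersign_checklist false, so O(¬countersign_checklist) is not derivable.

No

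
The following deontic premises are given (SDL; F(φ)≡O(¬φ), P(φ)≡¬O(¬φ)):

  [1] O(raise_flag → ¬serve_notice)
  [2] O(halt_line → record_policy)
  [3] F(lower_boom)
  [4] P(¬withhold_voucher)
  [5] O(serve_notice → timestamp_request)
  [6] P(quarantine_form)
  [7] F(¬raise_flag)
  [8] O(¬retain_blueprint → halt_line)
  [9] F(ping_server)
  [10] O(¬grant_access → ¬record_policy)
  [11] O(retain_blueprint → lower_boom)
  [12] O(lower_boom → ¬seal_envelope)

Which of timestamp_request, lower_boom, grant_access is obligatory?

grant_access

F(lower_boom) at premise 3 means O(¬lower_boom).
Premise 11 is O(retain_blueprint → lower_boom); contrapositively O(¬lower_boom → ¬retain_blueprint). Since O(¬lower_boom) holds, K gives O(¬retain_blueprint).
Applying K to premise 8 (O(¬retain_blueprint → halt_line)) and O(¬retain_blueprint) yields O(halt_line).
With premise 2, O(halt_line → record_policy), the K-axiom yields O(record_policy).
Premise 10, O(¬grant_access → ¬record_policy), contraposes to O(record_policy → grant_access); with O(record_policy) we get O(grant_access).
So O(grant_access) holds — grant_access is obligatory. None of the other listed options is made obligatory by any chain of premises.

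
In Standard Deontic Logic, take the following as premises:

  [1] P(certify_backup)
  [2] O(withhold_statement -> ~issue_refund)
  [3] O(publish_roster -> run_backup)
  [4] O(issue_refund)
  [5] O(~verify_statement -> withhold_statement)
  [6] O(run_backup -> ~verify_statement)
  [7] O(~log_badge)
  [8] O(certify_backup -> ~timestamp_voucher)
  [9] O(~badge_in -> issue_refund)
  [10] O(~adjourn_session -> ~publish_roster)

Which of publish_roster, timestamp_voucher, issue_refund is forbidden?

publish_roster

From premise 4 we have O(issue_refund).
Premise 2 is O(withhold_statement -> ~issue_refund); contrapositively O(issue_refund -> ~withhold_statement). Since O(issue_refund) holds, K gives O(~withhold_statement).
Premise 5 is O(~verify_statement -> withhold_statement); contrapositively O(~withhold_statement -> verify_statement). Since O(~withhold_statement) holds, K gives O(verify_statement).
Premise 6 is O(run_backup -> ~verify_statement); contrapositively O(verify_statement -> ~run_backup). Since O(verify_statement) holds, K gives O(~run_backup).
The contrapositive of premise 3 (O(publish_roster -> run_backup)) is O(~run_backup -> ~publish_roster), and O(~run_backup) is already established, so O(~publish_roster).
So O(~publish_roster) holds, i.e. publish_roster is forbidden. None of the other listed options is forbidden under the premises.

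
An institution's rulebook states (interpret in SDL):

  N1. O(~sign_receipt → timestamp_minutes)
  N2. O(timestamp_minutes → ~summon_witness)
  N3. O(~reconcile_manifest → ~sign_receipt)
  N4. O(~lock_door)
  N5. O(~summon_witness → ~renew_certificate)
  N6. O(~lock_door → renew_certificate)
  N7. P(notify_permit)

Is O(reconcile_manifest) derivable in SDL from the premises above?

Premise 4 gives O(~lock_door).
Applying K to premise 6 (O(~lock_door → renew_certificate)) and O(~lock_door) yields O(renew_certificate).
The contrapositive of premise 5 (O(~summon_witness → ~renew_certificate)) is O(renew_certificate → summon_witness), and O(renew_certificate) is already established, so O(summon_witness).
Premise 2 is O(timestamp_minutes → ~summon_witness); contrapositively O(summon_witness → ~timestamp_minutes). Since O(summon_witness) holds, K gives O(~timestamp_minutes).
Premise 1 is O(~sign_receipt → timestamp_minutes); contrapositively O(~timestamp_minutes → sign_receipt). Since O(~timestamp_minutes) holds, K gives O(sign_receipt).
Premise 3 is O(~reconcile_manifest → ~sign_receipt); contrapositively O(sign_receipt → reconcile_manifest). Since O(sign_receipt) holds, K gives O(reconcile_manifest).
Premise 7 does not contribute to this derivation.
So O(reconcile_manifest) follows.

Yes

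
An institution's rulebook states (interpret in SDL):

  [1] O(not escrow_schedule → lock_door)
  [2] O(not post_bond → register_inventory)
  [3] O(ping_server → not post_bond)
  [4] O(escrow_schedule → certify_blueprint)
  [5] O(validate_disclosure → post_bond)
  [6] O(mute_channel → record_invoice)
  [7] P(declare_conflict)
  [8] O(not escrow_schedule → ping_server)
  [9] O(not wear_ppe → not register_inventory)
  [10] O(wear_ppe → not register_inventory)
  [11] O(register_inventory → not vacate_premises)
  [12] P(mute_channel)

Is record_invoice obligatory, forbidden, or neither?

Neither

Premise 6 is O(mute_channel → record_invoice), but O(mute_channel) is not derivable from the premises (the permission P(mute_channel) asserts only not O(not mute_channel), not O(mute_channel)), so it does not yield O(record_invoice).
No premise or chain of K-axiom applications forces O(record_invoice), and none forces O(not record_invoice). So record_invoice is neither obligatory nor forbidden under these norms.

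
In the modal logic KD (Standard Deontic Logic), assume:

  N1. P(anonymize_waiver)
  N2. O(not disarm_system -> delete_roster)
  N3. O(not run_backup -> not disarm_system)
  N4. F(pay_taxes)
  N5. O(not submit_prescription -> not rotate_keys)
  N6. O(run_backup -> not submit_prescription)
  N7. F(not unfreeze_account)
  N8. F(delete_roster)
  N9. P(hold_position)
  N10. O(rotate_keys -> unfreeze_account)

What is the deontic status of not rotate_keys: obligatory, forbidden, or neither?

Premise 8, F(delete_roster), is equivalent to O(not delete_roster).
Premise 2, O(not disarm_system -> delete_roster), contraposes to O(not delete_roster -> disarm_system); with O(not delete_roster) we get O(disarm_system).
Premise 3 is O(not run_backup -> not disarm_system); contrapositively O(disarm_system -> run_backup). Since O(disarm_system) holds, K gives O(run_backup).
Applying K to premise 6 (O(run_backup -> not submit_prescription)) and O(run_backup) yields O(not submit_prescription).
Applying K to premise 5 (O(not submit_prescription -> not rotate_keys)) and O(not submit_prescription) yields O(not rotate_keys).
Premises 1, 4, 7, 9, 10 do not contribute to this derivation.
Hence not rotate_keys is obligatory.

Obligatory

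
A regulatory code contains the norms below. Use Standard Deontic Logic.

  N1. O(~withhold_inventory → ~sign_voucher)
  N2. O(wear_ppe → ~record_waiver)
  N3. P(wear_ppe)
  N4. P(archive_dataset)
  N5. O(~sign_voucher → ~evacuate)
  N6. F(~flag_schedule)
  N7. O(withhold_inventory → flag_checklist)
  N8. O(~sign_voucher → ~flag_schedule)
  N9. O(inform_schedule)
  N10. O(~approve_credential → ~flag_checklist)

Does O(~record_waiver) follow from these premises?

Premise 2 is O(wear_ppe → ~record_waiver), but O(wear_ppe) is not derivable from the premises (the permission P(wear_ppe) asserts only ~O(~wear_ppe), not O(wear_ppe)), so it does not yield O(~record_waiver).
No other premise forces O(~record_waiver). An ideal world satisfying every premise can still have ~record_waiver false, so O(~record_waiver) is not derivable.

No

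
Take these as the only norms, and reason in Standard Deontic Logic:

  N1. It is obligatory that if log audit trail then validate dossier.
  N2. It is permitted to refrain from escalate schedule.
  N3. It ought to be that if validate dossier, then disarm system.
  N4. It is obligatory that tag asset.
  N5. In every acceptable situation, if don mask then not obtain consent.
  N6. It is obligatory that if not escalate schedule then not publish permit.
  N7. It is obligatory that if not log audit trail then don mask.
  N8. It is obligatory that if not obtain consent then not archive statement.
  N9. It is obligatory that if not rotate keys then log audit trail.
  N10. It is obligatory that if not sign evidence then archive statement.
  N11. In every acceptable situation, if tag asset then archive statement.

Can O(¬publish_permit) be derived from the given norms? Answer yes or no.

No

Premise 6 is O(¬escalate_schedule → ¬publish_permit), but O(¬escalate_schedule) is not derivable from the premises (the permission P(¬escalate_schedule) asserts only ¬O(escalate_schedule), not O(¬escalate_schedule)), so it does not yield O(¬publish_permit).
No other premise forces O(¬publish_permit). An ideal world satisfying every premise can still have ¬publish_permit false, so O(¬publish_permit) is not derivable.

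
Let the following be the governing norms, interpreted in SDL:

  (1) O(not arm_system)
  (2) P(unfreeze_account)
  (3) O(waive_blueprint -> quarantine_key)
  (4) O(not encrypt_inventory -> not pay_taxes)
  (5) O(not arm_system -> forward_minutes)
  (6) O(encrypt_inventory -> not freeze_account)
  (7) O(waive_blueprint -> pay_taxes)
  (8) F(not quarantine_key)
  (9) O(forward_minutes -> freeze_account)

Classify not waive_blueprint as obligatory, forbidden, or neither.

Premise 1 states O(not arm_system) outright.
With premise 5, O(not arm_system -> forward_minutes), the K-axiom yields O(forward_minutes).
From O(forward_minutes) and premise 9, O(forward_minutes -> freeze_account), we obtain O(freeze_account).
Premise 6 is O(encrypt_inventory -> not freeze_account); contrapositively O(freeze_account -> not encrypt_inventory). Since O(freeze_account) holds, K gives O(not encrypt_inventory).
With premise 4, O(not encrypt_inventory -> not pay_taxes), the K-axiom yields O(not pay_taxes).
Premise 7 is O(waive_blueprint -> pay_taxes); contrapositively O(not pay_taxes -> not waive_blueprint). Since O(not pay_taxes) holds, K gives O(not waive_blueprint).
Premises 2, 3, 8 do not contribute to this derivation.
Hence not waive_blueprint is obligatory.

Obligatory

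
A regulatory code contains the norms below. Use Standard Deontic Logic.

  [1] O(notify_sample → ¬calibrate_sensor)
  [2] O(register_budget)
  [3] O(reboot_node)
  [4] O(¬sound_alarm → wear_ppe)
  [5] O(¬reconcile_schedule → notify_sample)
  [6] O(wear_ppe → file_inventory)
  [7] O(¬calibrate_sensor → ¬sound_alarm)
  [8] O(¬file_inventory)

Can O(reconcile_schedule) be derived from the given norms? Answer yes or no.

Yes

Premise 8 gives O(¬file_inventory).
Premise 6 is O(wear_ppe → file_inventory); contrapositively O(¬file_inventory → ¬wear_ppe). Since O(¬file_inventory) holds, K gives O(¬wear_ppe).
Premise 4, O(¬sound_alarm → wear_ppe), contraposes to O(¬wear_ppe → sound_alarm); with O(¬wear_ppe) we get O(sound_alarm).
Premise 7, O(¬calibrate_sensor → ¬sound_alarm), contraposes to O(sound_alarm → calibrate_sensor); with O(sound_alarm) we get O(calibrate_sensor).
The contrapositive of premise 1 (O(notify_sample → ¬calibrate_sensor)) is O(calibrate_sensor → ¬notify_sample), and O(calibrate_sensor) is already established, so O(¬notify_sample).
The contrapositive of premise 5 (O(¬reconcile_schedule → notify_sample)) is O(¬notify_sample → reconcile_schedule), and O(¬notify_sample) is already established, so O(reconcile_schedule).
Premises 2, 3 do not contribute to this derivation.
So O(reconcile_schedule) follows.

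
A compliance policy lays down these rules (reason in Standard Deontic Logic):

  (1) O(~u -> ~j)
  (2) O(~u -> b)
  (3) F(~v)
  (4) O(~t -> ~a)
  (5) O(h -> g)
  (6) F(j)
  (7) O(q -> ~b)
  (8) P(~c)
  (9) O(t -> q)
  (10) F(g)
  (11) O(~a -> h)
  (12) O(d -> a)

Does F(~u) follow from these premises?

Premise 10 is F(g), i.e. O(~g).
Premise 5 is O(h -> g); contrapositively O(~g -> ~h). Since O(~g) holds, K gives O(~h).
Premise 11, O(~a -> h), contraposes to O(~h -> a); with O(~h) we get O(a).
Premise 4 is O(~t -> ~a); contrapositively O(a -> t). Since O(a) holds, K gives O(t).
With premise 9, O(t -> q), the K-axiom yields O(q).
With premise 7, O(q -> ~b), the K-axiom yields O(~b).
Premise 2, O(~u -> b), contraposes to O(~b -> u); with O(~b) we get O(u).
Premises 1, 3, 6, 8, 12 do not contribute to this derivation.
So O(u) holds, i.e. F(~u). The claim follows.

Yes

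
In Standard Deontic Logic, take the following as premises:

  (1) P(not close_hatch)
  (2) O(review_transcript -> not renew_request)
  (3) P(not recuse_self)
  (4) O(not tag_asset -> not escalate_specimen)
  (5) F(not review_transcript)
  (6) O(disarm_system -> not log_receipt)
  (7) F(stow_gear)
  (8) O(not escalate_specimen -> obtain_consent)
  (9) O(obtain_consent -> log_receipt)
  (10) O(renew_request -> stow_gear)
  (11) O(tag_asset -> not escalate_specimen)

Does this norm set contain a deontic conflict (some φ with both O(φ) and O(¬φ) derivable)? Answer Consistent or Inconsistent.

Consistent

Premise 10 is O(renew_request -> stow_gear), but O(renew_request) is not derivable from the premises, so it does not yield O(stow_gear).
So O(stow_gear) is not derivable, and the apparent clash with O(not stow_gear) does not arise.
A world satisfying every obligation exists (e.g. close_hatch=false, disarm_system=false, escalate_specimen=false, log_receipt=true, obtain_consent=true, recuse_self=false, renew_request=false, review_transcript=true, stow_gear=false, tag_asset=false); no atom is both obligatory and forbidden, so the set is consistent.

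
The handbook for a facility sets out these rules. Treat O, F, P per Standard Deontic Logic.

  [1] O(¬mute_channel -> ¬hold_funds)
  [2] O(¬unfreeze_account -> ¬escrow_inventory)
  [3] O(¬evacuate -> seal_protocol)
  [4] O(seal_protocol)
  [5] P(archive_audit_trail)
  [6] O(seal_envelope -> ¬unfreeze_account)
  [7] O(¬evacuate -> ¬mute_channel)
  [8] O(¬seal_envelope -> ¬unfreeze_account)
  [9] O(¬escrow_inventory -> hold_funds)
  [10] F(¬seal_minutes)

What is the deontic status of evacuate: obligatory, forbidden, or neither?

Obligatory

Premises 8 and 6 are O(¬seal_envelope -> ¬unfreeze_account) and O(seal_envelope -> ¬unfreeze_account); every ideal world satisfies ¬seal_envelope or seal_envelope, so in either case ¬unfreeze_account holds — hence O(¬unfreeze_account).
With premise 2, O(¬unfreeze_account -> ¬escrow_inventory), the K-axiom yields O(¬escrow_inventory).
From O(¬escrow_inventory) and premise 9, O(¬escrow_inventory -> hold_funds), we obtain O(hold_funds).
The contrapositive of premise 1 (O(¬mute_channel -> ¬hold_funds)) is O(hold_funds -> mute_channel), and O(hold_funds) is already established, so O(mute_channel).
Premise 7 is O(¬evacuate -> ¬mute_channel); contrapositively O(mute_channel -> evacuate). Since O(mute_channel) holds, K gives O(evacuate).
Premises 3, 4, 5, 10 do not contribute to this derivation.
Hence evacuate is obligatory.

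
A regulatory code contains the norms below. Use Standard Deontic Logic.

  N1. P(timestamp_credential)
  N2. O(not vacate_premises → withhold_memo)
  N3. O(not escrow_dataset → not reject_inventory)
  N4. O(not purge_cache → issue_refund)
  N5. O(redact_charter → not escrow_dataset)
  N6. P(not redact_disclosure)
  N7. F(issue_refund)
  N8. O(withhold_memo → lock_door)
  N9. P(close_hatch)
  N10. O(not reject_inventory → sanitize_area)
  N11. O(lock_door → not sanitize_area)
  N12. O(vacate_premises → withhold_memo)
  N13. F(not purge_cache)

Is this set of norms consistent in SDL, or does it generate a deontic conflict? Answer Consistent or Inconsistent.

Consistent

Premise 4 is O(not purge_cache → issue_refund), but O(not purge_cache) is not derivable from the premises, so it does not yield O(issue_refund).
So O(issue_refund) is not derivable, and the apparent clash with O(not issue_refund) does not arise.
A world satisfying every obligation exists (e.g. close_hatch=false, escrow_dataset=true, issue_refund=false, lock_door=true, purge_cache=true, redact_charter=false, redact_disclosure=false, reject_inventory=true, sanitize_area=false, timestamp_credential=false, vacate_premises=false, withhold_memo=true); no atom is both obligatory and forbidden, so the set is consistent.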